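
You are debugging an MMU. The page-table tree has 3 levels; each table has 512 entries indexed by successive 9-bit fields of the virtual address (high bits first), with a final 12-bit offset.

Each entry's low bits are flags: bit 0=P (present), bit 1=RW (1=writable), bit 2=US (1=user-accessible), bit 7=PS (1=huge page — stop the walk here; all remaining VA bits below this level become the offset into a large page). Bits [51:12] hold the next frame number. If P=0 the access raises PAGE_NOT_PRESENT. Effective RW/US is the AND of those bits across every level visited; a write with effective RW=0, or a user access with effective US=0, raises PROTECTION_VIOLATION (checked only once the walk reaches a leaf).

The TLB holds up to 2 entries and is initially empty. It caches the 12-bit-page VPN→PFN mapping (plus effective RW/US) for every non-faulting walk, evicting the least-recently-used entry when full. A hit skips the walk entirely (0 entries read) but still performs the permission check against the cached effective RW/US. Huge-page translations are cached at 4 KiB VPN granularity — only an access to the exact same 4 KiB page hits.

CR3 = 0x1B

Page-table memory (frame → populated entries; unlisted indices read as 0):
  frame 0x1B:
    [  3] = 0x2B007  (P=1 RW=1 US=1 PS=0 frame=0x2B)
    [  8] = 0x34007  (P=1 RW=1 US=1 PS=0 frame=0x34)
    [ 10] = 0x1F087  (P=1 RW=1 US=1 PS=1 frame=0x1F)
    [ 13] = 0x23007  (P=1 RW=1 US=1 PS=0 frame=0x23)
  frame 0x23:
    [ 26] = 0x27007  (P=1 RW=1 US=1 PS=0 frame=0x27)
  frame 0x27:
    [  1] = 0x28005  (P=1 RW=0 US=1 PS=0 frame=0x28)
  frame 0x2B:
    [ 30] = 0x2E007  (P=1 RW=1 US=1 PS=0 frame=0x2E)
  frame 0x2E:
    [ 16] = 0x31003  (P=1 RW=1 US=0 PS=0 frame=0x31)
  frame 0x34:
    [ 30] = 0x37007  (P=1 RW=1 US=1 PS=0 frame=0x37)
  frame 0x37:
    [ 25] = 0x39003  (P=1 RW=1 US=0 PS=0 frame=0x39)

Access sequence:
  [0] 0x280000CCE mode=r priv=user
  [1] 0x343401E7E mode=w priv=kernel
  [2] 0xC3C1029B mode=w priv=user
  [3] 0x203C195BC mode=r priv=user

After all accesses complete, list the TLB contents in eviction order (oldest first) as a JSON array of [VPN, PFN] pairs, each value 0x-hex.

Per-access translation:
#0 VA=0x280000CCE (r,user):
  L0 @0x1B[10] → 0x1F087  P=1,RW=1,US=1,PS=1
  → PA=0x1FCCE (huge @L0)  (1 entries read)
#1 VA=0x343401E7E (w,kernel):
  L0 @0x1B[13] → 0x23007  P=1,RW=1,US=1,PS=0
  L1 @0x23[26] → 0x27007  P=1,RW=1,US=1,PS=0
  L2 @0x27[1] → 0x28005  P=1,RW=0,US=1,PS=0
  ✗ PROTECTION_VIOLATION  [3 reads]
#2 VA=0xC3C1029B (w,user):
  L0 @0x1B[3] → 0x2B007  P=1,RW=1,US=1,PS=0
  L1 @0x2B[30] → 0x2E007  P=1,RW=1,US=1,PS=0
  L2 @0x2E[16] → 0x31003  P=1,RW=1,US=0,PS=0
  ✗ PROTECTION_VIOLATION  [3 reads]
#3 VA=0x203C195BC (r,user):
  L0 @0x1B[8] → 0x34007  P=1,RW=1,US=1,PS=0
  L1 @0x34[30] → 0x37007  P=1,RW=1,US=1,PS=0
  L2 @0x37[25] → 0x39003  P=1,RW=1,US=0,PS=0
  ✗ PROTECTION_VIOLATION  [3 reads]

TLB: [["0x280000", "0x1F"]]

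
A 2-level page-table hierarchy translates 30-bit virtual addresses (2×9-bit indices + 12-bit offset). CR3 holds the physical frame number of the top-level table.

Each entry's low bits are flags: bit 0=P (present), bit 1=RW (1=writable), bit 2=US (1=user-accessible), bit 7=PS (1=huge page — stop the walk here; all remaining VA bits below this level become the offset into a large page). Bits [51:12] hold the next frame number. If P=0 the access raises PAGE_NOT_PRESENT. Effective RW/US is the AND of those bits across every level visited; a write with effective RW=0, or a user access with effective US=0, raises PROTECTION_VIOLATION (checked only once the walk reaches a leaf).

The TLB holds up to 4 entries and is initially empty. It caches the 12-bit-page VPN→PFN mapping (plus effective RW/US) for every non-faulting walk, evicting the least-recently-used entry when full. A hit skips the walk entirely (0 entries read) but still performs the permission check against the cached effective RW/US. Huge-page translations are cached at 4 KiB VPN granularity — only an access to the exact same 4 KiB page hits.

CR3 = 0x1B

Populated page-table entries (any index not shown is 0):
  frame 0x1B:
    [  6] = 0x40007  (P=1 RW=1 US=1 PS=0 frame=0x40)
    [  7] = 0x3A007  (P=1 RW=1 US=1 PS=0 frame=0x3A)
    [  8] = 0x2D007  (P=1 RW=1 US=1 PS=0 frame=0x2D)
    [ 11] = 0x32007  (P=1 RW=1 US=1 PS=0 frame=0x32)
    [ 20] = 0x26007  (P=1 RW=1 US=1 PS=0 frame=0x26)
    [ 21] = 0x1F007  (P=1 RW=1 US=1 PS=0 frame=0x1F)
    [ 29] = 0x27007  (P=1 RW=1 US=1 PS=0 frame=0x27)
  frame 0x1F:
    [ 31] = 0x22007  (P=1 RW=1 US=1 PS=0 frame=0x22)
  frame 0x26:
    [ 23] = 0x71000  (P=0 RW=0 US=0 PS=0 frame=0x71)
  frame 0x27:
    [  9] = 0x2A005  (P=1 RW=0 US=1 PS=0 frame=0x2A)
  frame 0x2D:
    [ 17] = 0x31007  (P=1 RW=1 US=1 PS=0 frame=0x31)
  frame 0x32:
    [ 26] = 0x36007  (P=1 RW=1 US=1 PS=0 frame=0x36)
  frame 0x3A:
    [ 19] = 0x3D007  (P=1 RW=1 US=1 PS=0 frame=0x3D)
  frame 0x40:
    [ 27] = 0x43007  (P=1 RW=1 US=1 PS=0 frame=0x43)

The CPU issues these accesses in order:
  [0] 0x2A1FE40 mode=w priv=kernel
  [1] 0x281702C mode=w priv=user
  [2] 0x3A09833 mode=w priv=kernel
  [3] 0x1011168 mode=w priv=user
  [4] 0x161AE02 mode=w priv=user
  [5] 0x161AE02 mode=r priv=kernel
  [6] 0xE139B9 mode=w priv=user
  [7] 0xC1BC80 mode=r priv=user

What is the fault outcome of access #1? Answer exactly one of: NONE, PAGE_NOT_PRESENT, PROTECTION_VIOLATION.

Trace:
#0 VA=0x2A1FE40 (w,kernel):
  L0: frame=0x1B idx=21 entry=0x1F007 [P=1 RW=1 US=1 PS=0]
  L1: frame=0x1F idx=31 entry=0x22007 [P=1 RW=1 US=1 PS=0]
  ✓ 0x22E40  — 2 lookups
#1 VA=0x281702C (w,user):
  L0: frame=0x1B idx=20 entry=0x26007 [P=1 RW=1 US=1 PS=0]
  L1: frame=0x26 idx=23 entry=0x71000 [P=0 RW=0 US=0 PS=0]
  ✗ PAGE_NOT_PRESENT  [2 reads]
#2 VA=0x3A09833 (w,kernel):
  L0: frame=0x1B idx=29 entry=0x27007 [P=1 RW=1 US=1 PS=0]
  L1: frame=0x27 idx=9 entry=0x2A005 [P=1 RW=0 US=1 PS=0]
  ✗ PROTECTION_VIOLATION  [2 reads]
#3 VA=0x1011168 (w,user):
  L0: frame=0x1B idx=8 entry=0x2D007 [P=1 RW=1 US=1 PS=0]
  L1: frame=0x2D idx=17 entry=0x31007 [P=1 RW=1 US=1 PS=0]
  ✓ 0x31168  — 2 lookups
#4 VA=0x161AE02 (w,user):
  L0: frame=0x1B idx=11 entry=0x32007 [P=1 RW=1 US=1 PS=0]
  L1: frame=0x32 idx=26 entry=0x36007 [P=1 RW=1 US=1 PS=0]
  ✓ 0x36E02  — 2 lookups
#5 VA=0x161AE02 (r,kernel):
  TLB hit vpn=0x161A → PA=0x36E02
#6 VA=0xE139B9 (w,user):
  L0: frame=0x1B idx=7 entry=0x3A007 [P=1 RW=1 US=1 PS=0]
  L1: frame=0x3A idx=19 entry=0x3D007 [P=1 RW=1 US=1 PS=0]
  ✓ 0x3D9B9  — 2 lookups
#7 VA=0xC1BC80 (r,user):
  L0: frame=0x1B idx=6 entry=0x40007 [P=1 RW=1 US=1 PS=0]
  L1: frame=0x40 idx=27 entry=0x43007 [P=1 RW=1 US=1 PS=0]
  ✓ 0x43C80  — 2 lookups

Access #1 fault: PAGE_NOT_PRESENT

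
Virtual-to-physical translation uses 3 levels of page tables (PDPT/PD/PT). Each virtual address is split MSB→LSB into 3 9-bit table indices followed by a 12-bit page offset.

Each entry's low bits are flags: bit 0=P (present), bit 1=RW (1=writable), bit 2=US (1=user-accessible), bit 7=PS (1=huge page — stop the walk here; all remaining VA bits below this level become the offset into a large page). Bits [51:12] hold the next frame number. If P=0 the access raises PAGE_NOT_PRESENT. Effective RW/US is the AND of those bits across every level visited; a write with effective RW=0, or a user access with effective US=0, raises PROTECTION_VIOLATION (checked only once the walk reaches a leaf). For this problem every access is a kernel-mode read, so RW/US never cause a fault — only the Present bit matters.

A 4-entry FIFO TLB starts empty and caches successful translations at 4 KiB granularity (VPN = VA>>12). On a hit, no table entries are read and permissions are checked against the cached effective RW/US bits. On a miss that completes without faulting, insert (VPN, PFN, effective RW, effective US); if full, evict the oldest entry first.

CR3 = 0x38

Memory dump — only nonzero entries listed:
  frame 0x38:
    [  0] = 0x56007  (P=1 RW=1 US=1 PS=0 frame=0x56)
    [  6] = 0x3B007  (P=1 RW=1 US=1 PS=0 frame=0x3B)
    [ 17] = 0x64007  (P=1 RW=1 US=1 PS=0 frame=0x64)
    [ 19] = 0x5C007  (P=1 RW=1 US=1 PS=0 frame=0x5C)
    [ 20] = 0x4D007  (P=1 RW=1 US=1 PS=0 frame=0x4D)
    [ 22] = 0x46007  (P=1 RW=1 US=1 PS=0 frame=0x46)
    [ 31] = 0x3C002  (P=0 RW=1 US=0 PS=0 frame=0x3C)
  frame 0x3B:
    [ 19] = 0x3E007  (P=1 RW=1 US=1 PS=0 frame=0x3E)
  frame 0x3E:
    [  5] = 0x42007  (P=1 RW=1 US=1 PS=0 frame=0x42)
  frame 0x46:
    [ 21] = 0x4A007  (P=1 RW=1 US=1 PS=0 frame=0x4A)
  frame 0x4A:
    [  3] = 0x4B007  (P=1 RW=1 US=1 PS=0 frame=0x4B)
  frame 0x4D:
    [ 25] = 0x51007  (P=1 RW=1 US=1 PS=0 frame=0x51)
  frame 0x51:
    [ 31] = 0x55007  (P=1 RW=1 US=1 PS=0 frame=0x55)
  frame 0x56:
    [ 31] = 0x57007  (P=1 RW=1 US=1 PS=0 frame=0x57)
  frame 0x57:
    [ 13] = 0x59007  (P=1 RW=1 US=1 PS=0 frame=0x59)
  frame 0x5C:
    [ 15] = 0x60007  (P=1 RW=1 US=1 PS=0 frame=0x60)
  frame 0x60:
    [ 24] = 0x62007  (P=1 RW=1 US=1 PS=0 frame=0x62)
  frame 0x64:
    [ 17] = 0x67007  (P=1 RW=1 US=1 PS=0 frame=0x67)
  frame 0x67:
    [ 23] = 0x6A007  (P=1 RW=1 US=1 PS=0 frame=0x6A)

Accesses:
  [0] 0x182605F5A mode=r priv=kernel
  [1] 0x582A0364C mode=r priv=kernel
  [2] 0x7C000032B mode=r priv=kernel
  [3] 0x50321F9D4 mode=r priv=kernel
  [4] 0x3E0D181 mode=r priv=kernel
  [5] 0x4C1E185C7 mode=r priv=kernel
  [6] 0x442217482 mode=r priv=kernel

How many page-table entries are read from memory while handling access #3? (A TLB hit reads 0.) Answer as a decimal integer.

Per-access translation:
#0 VA=0x182605F5A (r,kernel):
  lvl0: tbl 0x38, slot 6 ⇒ 0x3B007 (P1/RW1/US1/PS0)
  lvl1: tbl 0x3B, slot 19 ⇒ 0x3E007 (P1/RW1/US1/PS0)
  lvl2: tbl 0x3E, slot 5 ⇒ 0x42007 (P1/RW1/US1/PS0)
  → PA=0x42F5A  (3 entries read)
#1 VA=0x582A0364C (r,kernel):
  lvl0: tbl 0x38, slot 22 ⇒ 0x46007 (P1/RW1/US1/PS0)
  lvl1: tbl 0x46, slot 21 ⇒ 0x4A007 (P1/RW1/US1/PS0)
  lvl2: tbl 0x4A, slot 3 ⇒ 0x4B007 (P1/RW1/US1/PS0)
  → PA=0x4B64C  (3 entries read)
#2 VA=0x7C000032B (r,kernel):
  lvl0: tbl 0x38, slot 31 ⇒ 0x3C002 (P0/RW1/US0/PS0)
  ✗ PAGE_NOT_PRESENT  [1 reads]
#3 VA=0x50321F9D4 (r,kernel):
  lvl0: tbl 0x38, slot 20 ⇒ 0x4D007 (P1/RW1/US1/PS0)
  lvl1: tbl 0x4D, slot 25 ⇒ 0x51007 (P1/RW1/US1/PS0)
  lvl2: tbl 0x51, slot 31 ⇒ 0x55007 (P1/RW1/US1/PS0)
  → PA=0x559D4  (3 entries read)
#4 VA=0x3E0D181 (r,kernel):
  lvl0: tbl 0x38, slot 0 ⇒ 0x56007 (P1/RW1/US1/PS0)
  lvl1: tbl 0x56, slot 31 ⇒ 0x57007 (P1/RW1/US1/PS0)
  lvl2: tbl 0x57, slot 13 ⇒ 0x59007 (P1/RW1/US1/PS0)
  → PA=0x59181  (3 entries read)
#5 VA=0x4C1E185C7 (r,kernel):
  lvl0: tbl 0x38, slot 19 ⇒ 0x5C007 (P1/RW1/US1/PS0)
  lvl1: tbl 0x5C, slot 15 ⇒ 0x60007 (P1/RW1/US1/PS0)
  lvl2: tbl 0x60, slot 24 ⇒ 0x62007 (P1/RW1/US1/PS0)
  → PA=0x625C7  (3 entries read)
#6 VA=0x442217482 (r,kernel):
  lvl0: tbl 0x38, slot 17 ⇒ 0x64007 (P1/RW1/US1/PS0)
  lvl1: tbl 0x64, slot 17 ⇒ 0x67007 (P1/RW1/US1/PS0)
  lvl2: tbl 0x67, slot 23 ⇒ 0x6A007 (P1/RW1/US1/PS0)
  → PA=0x6A482  (3 entries read)

Entries read for #3: 3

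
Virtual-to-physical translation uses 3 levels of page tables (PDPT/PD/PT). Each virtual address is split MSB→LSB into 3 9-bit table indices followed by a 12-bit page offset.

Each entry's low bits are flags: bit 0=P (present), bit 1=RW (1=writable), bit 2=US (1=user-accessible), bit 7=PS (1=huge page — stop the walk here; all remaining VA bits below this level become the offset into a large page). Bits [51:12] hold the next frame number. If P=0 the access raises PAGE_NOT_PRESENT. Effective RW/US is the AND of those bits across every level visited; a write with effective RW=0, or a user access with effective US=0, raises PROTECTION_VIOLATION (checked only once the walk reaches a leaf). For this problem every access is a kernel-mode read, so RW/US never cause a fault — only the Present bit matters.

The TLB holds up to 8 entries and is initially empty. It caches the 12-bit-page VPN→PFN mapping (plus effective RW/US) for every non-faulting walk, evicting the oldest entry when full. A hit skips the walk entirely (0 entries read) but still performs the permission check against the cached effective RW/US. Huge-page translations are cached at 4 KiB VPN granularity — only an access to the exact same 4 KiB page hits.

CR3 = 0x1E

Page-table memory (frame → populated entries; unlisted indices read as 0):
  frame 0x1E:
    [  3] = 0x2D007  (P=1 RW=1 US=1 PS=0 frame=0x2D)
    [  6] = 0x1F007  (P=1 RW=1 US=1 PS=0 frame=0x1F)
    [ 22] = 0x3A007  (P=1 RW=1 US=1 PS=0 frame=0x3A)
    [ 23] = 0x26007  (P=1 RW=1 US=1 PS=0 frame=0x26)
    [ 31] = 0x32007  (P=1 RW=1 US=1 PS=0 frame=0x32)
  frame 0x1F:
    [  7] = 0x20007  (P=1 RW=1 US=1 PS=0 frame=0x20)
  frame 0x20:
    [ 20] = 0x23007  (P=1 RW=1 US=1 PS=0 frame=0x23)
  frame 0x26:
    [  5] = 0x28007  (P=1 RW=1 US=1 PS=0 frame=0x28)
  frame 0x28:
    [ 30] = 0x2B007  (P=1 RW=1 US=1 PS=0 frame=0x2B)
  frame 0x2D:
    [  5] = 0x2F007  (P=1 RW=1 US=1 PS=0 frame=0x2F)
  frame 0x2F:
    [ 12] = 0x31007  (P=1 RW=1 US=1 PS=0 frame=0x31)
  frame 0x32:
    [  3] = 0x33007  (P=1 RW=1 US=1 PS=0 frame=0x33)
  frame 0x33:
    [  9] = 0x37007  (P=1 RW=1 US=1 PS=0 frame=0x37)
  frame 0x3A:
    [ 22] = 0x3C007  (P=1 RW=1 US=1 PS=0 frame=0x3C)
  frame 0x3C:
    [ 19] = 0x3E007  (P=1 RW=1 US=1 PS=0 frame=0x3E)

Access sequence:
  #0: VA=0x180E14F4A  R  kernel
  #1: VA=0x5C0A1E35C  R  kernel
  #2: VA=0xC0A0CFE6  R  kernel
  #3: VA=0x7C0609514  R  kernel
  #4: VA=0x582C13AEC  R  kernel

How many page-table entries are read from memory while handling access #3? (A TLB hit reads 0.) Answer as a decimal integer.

Trace:
#0 VA=0x180E14F4A (r,kernel):
  lvl0: tbl 0x1E, slot 6 ⇒ 0x1F007 (P1/RW1/US1/PS0)
  lvl1: tbl 0x1F, slot 7 ⇒ 0x20007 (P1/RW1/US1/PS0)
  lvl2: tbl 0x20, slot 20 ⇒ 0x23007 (P1/RW1/US1/PS0)
  ✓ 0x23F4A  — 3 lookups
#1 VA=0x5C0A1E35C (r,kernel):
  lvl0: tbl 0x1E, slot 23 ⇒ 0x26007 (P1/RW1/US1/PS0)
  lvl1: tbl 0x26, slot 5 ⇒ 0x28007 (P1/RW1/US1/PS0)
  lvl2: tbl 0x28, slot 30 ⇒ 0x2B007 (P1/RW1/US1/PS0)
  ✓ 0x2B35C  — 3 lookups
#2 VA=0xC0A0CFE6 (r,kernel):
  lvl0: tbl 0x1E, slot 3 ⇒ 0x2D007 (P1/RW1/US1/PS0)
  lvl1: tbl 0x2D, slot 5 ⇒ 0x2F007 (P1/RW1/US1/PS0)
  lvl2: tbl 0x2F, slot 12 ⇒ 0x31007 (P1/RW1/US1/PS0)
  ✓ 0x31FE6  — 3 lookups
#3 VA=0x7C0609514 (r,kernel):
  lvl0: tbl 0x1E, slot 31 ⇒ 0x32007 (P1/RW1/US1/PS0)
  lvl1: tbl 0x32, slot 3 ⇒ 0x33007 (P1/RW1/US1/PS0)
  lvl2: tbl 0x33, slot 9 ⇒ 0x37007 (P1/RW1/US1/PS0)
  ✓ 0x37514  — 3 lookups
#4 VA=0x582C13AEC (r,kernel):
  lvl0: tbl 0x1E, slot 22 ⇒ 0x3A007 (P1/RW1/US1/PS0)
  lvl1: tbl 0x3A, slot 22 ⇒ 0x3C007 (P1/RW1/US1/PS0)
  lvl2: tbl 0x3C, slot 19 ⇒ 0x3E007 (P1/RW1/US1/PS0)
  ✓ 0x3EAEC  — 3 lookups

Entries read for #3: 3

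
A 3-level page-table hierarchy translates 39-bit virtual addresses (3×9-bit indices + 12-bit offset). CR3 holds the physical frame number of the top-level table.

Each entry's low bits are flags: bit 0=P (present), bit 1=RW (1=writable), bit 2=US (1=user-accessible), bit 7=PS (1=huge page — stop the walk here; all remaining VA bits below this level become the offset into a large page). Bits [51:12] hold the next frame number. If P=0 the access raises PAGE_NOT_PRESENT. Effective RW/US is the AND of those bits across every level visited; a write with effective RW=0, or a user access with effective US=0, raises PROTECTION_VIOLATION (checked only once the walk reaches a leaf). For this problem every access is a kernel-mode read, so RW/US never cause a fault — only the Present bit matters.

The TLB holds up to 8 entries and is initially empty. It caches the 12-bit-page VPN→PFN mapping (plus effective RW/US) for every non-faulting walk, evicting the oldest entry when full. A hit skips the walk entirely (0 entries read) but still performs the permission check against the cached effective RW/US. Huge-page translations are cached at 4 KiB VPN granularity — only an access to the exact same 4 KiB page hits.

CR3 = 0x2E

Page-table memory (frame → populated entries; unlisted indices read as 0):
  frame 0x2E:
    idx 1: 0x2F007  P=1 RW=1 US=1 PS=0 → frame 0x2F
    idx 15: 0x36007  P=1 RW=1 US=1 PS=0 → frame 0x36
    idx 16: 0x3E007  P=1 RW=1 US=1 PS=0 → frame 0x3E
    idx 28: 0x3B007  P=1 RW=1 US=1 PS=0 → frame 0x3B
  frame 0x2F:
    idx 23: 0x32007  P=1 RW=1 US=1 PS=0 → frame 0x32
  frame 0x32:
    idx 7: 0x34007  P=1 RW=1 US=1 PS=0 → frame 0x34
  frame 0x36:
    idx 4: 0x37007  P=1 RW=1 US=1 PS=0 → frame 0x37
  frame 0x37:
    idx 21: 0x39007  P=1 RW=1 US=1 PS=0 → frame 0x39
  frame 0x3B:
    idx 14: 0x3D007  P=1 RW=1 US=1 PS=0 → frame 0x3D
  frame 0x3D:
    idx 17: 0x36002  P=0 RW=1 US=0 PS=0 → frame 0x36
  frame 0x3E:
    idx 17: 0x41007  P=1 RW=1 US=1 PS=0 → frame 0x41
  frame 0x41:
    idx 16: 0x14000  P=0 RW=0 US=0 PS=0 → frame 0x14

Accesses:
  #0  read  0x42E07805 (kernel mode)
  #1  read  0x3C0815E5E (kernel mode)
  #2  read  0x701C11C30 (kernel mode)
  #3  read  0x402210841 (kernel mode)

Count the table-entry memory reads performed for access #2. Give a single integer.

Walk each access:
#0 VA=0x42E07805 (r,kernel):
  L0 @0x2E[1] → 0x2F007  P=1,RW=1,US=1,PS=0
  L1 @0x2F[23] → 0x32007  P=1,RW=1,US=1,PS=0
  L2 @0x32[7] → 0x34007  P=1,RW=1,US=1,PS=0
  ⇒ phys 0x34805  [3 reads]
#1 VA=0x3C0815E5E (r,kernel):
  L0 @0x2E[15] → 0x36007  P=1,RW=1,US=1,PS=0
  L1 @0x36[4] → 0x37007  P=1,RW=1,US=1,PS=0
  L2 @0x37[21] → 0x39007  P=1,RW=1,US=1,PS=0
  ⇒ phys 0x39E5E  [3 reads]
#2 VA=0x701C11C30 (r,kernel):
  L0 @0x2E[28] → 0x3B007  P=1,RW=1,US=1,PS=0
  L1 @0x3B[14] → 0x3D007  P=1,RW=1,US=1,PS=0
  L2 @0x3D[17] → 0x36002  P=0,RW=1,US=0,PS=0
  ⇒ fault: PAGE_NOT_PRESENT  — 3 lookups
#3 VA=0x402210841 (r,kernel):
  L0 @0x2E[16] → 0x3E007  P=1,RW=1,US=1,PS=0
  L1 @0x3E[17] → 0x41007  P=1,RW=1,US=1,PS=0
  L2 @0x41[16] → 0x14000  P=0,RW=0,US=0,PS=0
  ⇒ fault: PAGE_NOT_PRESENT  — 3 lookups

Entries read for #2: 3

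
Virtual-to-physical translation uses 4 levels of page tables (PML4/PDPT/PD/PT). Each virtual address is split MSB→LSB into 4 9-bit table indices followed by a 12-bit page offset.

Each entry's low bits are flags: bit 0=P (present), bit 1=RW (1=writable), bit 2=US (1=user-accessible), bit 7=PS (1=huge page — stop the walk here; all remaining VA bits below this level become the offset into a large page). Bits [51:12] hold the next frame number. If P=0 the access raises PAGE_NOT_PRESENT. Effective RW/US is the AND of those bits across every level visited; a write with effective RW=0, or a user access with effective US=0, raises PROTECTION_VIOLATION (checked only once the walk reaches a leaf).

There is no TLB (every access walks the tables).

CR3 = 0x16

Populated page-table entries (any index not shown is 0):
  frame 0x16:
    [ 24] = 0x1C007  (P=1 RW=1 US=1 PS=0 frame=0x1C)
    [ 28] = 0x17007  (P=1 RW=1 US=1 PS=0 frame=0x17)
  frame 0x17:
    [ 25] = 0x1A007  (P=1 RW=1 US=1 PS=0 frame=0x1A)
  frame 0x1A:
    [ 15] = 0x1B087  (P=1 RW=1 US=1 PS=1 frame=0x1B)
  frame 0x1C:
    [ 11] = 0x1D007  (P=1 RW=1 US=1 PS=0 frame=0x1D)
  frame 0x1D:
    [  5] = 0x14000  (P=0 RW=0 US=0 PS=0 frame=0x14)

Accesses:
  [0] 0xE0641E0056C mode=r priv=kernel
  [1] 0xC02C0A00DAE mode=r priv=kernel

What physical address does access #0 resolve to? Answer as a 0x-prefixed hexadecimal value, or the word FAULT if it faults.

Per-access translation:
#0 VA=0xE0641E0056C (r,kernel):
  [0] read 0x16 idx=28: raw=0x17007 flags P=1 W=1 U=1 S=0
  [1] read 0x17 idx=25: raw=0x1A007 flags P=1 W=1 U=1 S=0
  [2] read 0x1A idx=15: raw=0x1B087 flags P=1 W=1 U=1 S=1
  ⇒ phys 0x1B56C (huge @L2)  [3 reads]
#1 VA=0xC02C0A00DAE (r,kernel):
  [0] read 0x16 idx=24: raw=0x1C007 flags P=1 W=1 U=1 S=0
  [1] read 0x1C idx=11: raw=0x1D007 flags P=1 W=1 U=1 S=0
  [2] read 0x1D idx=5: raw=0x14000 flags P=0 W=0 U=0 S=0
  ⇒ fault: PAGE_NOT_PRESENT  — 3 lookups

Access #0 PA: 0x1B56C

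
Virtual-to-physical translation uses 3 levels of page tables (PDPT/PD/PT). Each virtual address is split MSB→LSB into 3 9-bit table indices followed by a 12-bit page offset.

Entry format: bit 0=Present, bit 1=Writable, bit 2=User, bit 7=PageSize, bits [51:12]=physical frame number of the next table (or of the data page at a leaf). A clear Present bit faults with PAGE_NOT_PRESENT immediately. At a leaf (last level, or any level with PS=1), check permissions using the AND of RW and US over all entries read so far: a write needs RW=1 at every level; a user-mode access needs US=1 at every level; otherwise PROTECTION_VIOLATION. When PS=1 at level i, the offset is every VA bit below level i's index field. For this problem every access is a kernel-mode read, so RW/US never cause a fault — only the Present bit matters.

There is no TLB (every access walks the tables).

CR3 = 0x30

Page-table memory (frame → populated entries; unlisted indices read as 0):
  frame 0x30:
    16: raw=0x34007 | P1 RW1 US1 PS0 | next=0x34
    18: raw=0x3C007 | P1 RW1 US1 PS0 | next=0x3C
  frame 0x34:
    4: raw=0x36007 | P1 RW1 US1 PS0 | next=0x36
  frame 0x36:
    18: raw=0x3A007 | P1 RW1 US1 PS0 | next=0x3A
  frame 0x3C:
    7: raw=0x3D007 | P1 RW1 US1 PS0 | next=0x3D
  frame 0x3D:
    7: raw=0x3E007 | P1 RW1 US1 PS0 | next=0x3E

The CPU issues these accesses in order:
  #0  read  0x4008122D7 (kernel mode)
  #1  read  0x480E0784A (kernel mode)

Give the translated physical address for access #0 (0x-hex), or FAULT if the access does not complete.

Walk each access:
#0 VA=0x4008122D7 (r,kernel):
  [0] read 0x30 idx=16: raw=0x34007 flags P=1 W=1 U=1 S=0
  [1] read 0x34 idx=4: raw=0x36007 flags P=1 W=1 U=1 S=0
  [2] read 0x36 idx=18: raw=0x3A007 flags P=1 W=1 U=1 S=0
  ⇒ phys 0x3A2D7  [3 reads]
#1 VA=0x480E0784A (r,kernel):
  [0] read 0x30 idx=18: raw=0x3C007 flags P=1 W=1 U=1 S=0
  [1] read 0x3C idx=7: raw=0x3D007 flags P=1 W=1 U=1 S=0
  [2] read 0x3D idx=7: raw=0x3E007 flags P=1 W=1 U=1 S=0
  ⇒ phys 0x3E84A  [3 reads]

Access #0 PA: 0x3A2D7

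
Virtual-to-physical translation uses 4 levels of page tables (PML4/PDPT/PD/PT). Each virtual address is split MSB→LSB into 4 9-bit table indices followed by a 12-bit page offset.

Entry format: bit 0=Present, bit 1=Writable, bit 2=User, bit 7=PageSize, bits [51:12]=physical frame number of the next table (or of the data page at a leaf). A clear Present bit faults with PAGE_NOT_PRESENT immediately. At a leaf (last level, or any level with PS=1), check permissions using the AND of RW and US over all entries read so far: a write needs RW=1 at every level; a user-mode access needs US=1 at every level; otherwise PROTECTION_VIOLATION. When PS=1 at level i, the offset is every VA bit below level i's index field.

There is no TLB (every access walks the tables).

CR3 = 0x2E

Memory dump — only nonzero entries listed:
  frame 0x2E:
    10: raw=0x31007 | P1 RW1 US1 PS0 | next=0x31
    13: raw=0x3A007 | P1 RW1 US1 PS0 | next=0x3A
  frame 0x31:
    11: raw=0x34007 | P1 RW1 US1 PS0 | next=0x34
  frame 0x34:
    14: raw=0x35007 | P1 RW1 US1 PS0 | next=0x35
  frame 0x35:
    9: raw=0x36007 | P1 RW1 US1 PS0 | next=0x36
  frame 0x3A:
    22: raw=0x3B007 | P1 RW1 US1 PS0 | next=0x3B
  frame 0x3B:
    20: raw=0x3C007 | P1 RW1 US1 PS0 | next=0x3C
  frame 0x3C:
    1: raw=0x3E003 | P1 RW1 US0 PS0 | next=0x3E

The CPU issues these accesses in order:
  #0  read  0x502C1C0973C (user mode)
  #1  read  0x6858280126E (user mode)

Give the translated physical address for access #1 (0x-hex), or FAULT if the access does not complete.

Walk each access:
#0 VA=0x502C1C0973C (r,user):
  L0 @0x2E[10] → 0x31007  P=1,RW=1,US=1,PS=0
  L1 @0x31[11] → 0x34007  P=1,RW=1,US=1,PS=0
  L2 @0x34[14] → 0x35007  P=1,RW=1,US=1,PS=0
  L3 @0x35[9] → 0x36007  P=1,RW=1,US=1,PS=0
  ⇒ phys 0x3673C  [4 reads]
#1 VA=0x6858280126E (r,user):
  L0 @0x2E[13] → 0x3A007  P=1,RW=1,US=1,PS=0
  L1 @0x3A[22] → 0x3B007  P=1,RW=1,US=1,PS=0
  L2 @0x3B[20] → 0x3C007  P=1,RW=1,US=1,PS=0
  L3 @0x3C[1] → 0x3E003  P=1,RW=1,US=0,PS=0
  ⇒ fault: PROTECTION_VIOLATION  — 4 lookups

Access #1 PA: FAULT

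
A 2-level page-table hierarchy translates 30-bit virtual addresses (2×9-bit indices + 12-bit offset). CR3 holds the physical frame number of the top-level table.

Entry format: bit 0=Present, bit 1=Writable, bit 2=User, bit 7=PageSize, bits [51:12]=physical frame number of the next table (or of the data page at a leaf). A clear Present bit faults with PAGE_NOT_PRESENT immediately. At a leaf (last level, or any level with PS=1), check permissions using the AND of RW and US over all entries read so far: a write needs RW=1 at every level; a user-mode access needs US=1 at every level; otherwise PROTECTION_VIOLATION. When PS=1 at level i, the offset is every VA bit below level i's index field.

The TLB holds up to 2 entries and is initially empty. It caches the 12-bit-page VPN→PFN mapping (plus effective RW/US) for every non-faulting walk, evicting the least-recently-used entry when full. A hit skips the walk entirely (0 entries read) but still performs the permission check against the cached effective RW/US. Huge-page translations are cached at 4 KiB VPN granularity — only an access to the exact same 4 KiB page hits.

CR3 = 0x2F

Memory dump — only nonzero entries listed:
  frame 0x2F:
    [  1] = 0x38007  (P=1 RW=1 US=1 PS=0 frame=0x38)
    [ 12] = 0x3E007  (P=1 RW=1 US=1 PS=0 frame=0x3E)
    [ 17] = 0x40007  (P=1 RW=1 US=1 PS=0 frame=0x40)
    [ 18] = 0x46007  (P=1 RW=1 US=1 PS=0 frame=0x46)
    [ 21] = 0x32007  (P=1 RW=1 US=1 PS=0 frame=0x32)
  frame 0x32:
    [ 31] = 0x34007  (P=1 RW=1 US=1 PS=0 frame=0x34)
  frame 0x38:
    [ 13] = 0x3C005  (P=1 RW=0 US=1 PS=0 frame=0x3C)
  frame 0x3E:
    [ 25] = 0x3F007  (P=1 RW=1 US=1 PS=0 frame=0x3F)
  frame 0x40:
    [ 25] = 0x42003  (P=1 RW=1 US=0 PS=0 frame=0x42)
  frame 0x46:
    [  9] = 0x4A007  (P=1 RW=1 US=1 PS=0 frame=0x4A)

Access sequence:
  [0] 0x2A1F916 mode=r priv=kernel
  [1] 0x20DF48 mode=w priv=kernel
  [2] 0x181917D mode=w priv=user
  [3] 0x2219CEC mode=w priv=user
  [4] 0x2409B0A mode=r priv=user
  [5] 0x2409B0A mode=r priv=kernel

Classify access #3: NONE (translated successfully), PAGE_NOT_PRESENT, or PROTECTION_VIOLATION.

Walk each access:
#0 VA=0x2A1F916 (r,kernel):
  [0] read 0x2F idx=21: raw=0x32007 flags P=1 W=1 U=1 S=0
  [1] read 0x32 idx=31: raw=0x34007 flags P=1 W=1 U=1 S=0
  ✓ 0x34916  — 2 lookups
#1 VA=0x20DF48 (w,kernel):
  [0] read 0x2F idx=1: raw=0x38007 flags P=1 W=1 U=1 S=0
  [1] read 0x38 idx=13: raw=0x3C005 flags P=1 W=0 U=1 S=0
  ✗ PROTECTION_VIOLATION  [2 reads]
#2 VA=0x181917D (w,user):
  [0] read 0x2F idx=12: raw=0x3E007 flags P=1 W=1 U=1 S=0
  [1] read 0x3E idx=25: raw=0x3F007 flags P=1 W=1 U=1 S=0
  ✓ 0x3F17D  — 2 lookups
#3 VA=0x2219CEC (w,user):
  [0] read 0x2F idx=17: raw=0x40007 flags P=1 W=1 U=1 S=0
  [1] read 0x40 idx=25: raw=0x42003 flags P=1 W=1 U=0 S=0
  ✗ PROTECTION_VIOLATION  [2 reads]
#4 VA=0x2409B0A (r,user):
  [0] read 0x2F idx=18: raw=0x46007 flags P=1 W=1 U=1 S=0
  [1] read 0x46 idx=9: raw=0x4A007 flags P=1 W=1 U=1 S=0
  ✓ 0x4AB0A  — 2 lookups
#5 VA=0x2409B0A (r,kernel):
  TLB hit vpn=0x2409 → PA=0x4AB0A

Access #3 fault: PROTECTION_VIOLATION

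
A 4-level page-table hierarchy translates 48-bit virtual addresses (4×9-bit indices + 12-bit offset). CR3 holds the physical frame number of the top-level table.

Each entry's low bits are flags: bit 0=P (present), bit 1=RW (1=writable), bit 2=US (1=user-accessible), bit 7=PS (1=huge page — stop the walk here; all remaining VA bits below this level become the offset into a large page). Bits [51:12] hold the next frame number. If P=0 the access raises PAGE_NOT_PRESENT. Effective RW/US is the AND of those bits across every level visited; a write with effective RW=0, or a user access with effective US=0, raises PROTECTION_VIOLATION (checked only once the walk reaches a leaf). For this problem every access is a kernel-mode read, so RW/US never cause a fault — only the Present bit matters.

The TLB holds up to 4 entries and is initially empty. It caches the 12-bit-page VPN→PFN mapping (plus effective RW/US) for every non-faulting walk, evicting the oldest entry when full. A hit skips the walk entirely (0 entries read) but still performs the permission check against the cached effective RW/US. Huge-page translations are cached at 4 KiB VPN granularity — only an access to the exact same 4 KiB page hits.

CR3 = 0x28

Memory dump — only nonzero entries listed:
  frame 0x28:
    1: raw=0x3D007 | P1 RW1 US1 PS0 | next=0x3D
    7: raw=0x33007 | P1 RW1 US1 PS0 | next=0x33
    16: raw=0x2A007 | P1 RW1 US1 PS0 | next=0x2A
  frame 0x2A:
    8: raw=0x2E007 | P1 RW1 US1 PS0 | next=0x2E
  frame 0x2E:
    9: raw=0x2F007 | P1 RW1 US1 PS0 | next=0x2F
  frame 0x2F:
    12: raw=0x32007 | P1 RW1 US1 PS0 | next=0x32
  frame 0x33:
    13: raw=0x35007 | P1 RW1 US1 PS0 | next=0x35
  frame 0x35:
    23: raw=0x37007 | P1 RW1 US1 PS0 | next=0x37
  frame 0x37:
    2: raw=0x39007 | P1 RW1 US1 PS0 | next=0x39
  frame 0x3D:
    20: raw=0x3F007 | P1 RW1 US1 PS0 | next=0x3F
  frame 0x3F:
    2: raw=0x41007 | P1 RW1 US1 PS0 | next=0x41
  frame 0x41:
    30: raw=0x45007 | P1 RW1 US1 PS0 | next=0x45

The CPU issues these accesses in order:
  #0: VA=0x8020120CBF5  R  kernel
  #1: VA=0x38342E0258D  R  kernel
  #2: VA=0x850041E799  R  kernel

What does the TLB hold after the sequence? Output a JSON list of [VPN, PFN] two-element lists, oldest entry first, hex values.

Walk each access:
#0 VA=0x8020120CBF5 (r,kernel):
  lvl0: tbl 0x28, slot 16 ⇒ 0x2A007 (P1/RW1/US1/PS0)
  lvl1: tbl 0x2A, slot 8 ⇒ 0x2E007 (P1/RW1/US1/PS0)
  lvl2: tbl 0x2E, slot 9 ⇒ 0x2F007 (P1/RW1/US1/PS0)
  lvl3: tbl 0x2F, slot 12 ⇒ 0x32007 (P1/RW1/US1/PS0)
  ⇒ phys 0x32BF5  [4 reads]
#1 VA=0x38342E0258D (r,kernel):
  lvl0: tbl 0x28, slot 7 ⇒ 0x33007 (P1/RW1/US1/PS0)
  lvl1: tbl 0x33, slot 13 ⇒ 0x35007 (P1/RW1/US1/PS0)
  lvl2: tbl 0x35, slot 23 ⇒ 0x37007 (P1/RW1/US1/PS0)
  lvl3: tbl 0x37, slot 2 ⇒ 0x39007 (P1/RW1/US1/PS0)
  ⇒ phys 0x3958D  [4 reads]
#2 VA=0x850041E799 (r,kernel):
  lvl0: tbl 0x28, slot 1 ⇒ 0x3D007 (P1/RW1/US1/PS0)
  lvl1: tbl 0x3D, slot 20 ⇒ 0x3F007 (P1/RW1/US1/PS0)
  lvl2: tbl 0x3F, slot 2 ⇒ 0x41007 (P1/RW1/US1/PS0)
  lvl3: tbl 0x41, slot 30 ⇒ 0x45007 (P1/RW1/US1/PS0)
  ⇒ phys 0x45799  [4 reads]

TLB: [["0x8020120C", "0x32"], ["0x38342E02", "0x39"], ["0x850041E", "0x45"]]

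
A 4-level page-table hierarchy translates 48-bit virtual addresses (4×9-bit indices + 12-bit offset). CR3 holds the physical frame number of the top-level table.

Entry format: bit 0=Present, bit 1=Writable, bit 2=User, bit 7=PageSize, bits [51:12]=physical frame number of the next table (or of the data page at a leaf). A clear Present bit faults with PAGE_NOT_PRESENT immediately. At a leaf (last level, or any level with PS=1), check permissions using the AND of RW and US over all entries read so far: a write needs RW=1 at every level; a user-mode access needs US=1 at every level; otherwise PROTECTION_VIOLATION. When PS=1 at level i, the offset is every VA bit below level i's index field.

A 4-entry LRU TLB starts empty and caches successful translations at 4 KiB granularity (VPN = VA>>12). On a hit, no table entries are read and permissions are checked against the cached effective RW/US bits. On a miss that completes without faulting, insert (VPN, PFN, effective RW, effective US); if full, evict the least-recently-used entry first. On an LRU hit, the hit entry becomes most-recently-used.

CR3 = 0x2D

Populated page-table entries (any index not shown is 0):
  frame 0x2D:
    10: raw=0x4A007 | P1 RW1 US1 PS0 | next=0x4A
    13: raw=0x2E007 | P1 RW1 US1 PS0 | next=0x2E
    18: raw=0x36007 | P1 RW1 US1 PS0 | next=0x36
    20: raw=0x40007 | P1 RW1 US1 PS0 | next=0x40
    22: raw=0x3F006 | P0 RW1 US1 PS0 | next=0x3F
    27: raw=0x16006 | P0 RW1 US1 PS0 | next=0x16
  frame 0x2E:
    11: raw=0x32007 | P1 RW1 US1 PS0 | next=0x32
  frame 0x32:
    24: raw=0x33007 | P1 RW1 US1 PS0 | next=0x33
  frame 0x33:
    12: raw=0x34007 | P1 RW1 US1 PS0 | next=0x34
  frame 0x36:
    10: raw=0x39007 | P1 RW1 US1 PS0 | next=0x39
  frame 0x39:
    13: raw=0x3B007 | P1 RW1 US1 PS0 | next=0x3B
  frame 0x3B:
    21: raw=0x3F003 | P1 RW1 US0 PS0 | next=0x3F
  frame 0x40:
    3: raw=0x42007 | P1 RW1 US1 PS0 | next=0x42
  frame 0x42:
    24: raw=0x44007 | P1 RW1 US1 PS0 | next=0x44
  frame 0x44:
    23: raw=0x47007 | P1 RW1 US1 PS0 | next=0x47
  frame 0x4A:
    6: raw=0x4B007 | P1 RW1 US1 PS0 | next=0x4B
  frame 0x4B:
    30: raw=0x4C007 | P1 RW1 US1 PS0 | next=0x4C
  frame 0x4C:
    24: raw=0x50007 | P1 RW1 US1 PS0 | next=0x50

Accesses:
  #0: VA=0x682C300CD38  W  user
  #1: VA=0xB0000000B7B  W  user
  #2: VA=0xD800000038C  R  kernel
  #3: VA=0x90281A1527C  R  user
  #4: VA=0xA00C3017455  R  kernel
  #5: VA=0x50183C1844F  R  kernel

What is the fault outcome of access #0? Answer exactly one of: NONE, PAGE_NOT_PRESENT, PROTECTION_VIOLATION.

Per-access translation:
#0 VA=0x682C300CD38 (w,user):
  lvl0: tbl 0x2D, slot 13 ⇒ 0x2E007 (P1/RW1/US1/PS0)
  lvl1: tbl 0x2E, slot 11 ⇒ 0x32007 (P1/RW1/US1/PS0)
  lvl2: tbl 0x32, slot 24 ⇒ 0x33007 (P1/RW1/US1/PS0)
  lvl3: tbl 0x33, slot 12 ⇒ 0x34007 (P1/RW1/US1/PS0)
  ✓ 0x34D38  — 4 lookups
#1 VA=0xB0000000B7B (w,user):
  lvl0: tbl 0x2D, slot 22 ⇒ 0x3F006 (P0/RW1/US1/PS0)
  → PAGE_NOT_PRESENT  (1 entries read)
#2 VA=0xD800000038C (r,kernel):
  lvl0: tbl 0x2D, slot 27 ⇒ 0x16006 (P0/RW1/US1/PS0)
  → PAGE_NOT_PRESENT  (1 entries read)
#3 VA=0x90281A1527C (r,user):
  lvl0: tbl 0x2D, slot 18 ⇒ 0x36007 (P1/RW1/US1/PS0)
  lvl1: tbl 0x36, slot 10 ⇒ 0x39007 (P1/RW1/US1/PS0)
  lvl2: tbl 0x39, slot 13 ⇒ 0x3B007 (P1/RW1/US1/PS0)
  lvl3: tbl 0x3B, slot 21 ⇒ 0x3F003 (P1/RW1/US0/PS0)
  → PROTECTION_VIOLATION  (4 entries read)
#4 VA=0xA00C3017455 (r,kernel):
  lvl0: tbl 0x2D, slot 20 ⇒ 0x40007 (P1/RW1/US1/PS0)
  lvl1: tbl 0x40, slot 3 ⇒ 0x42007 (P1/RW1/US1/PS0)
  lvl2: tbl 0x42, slot 24 ⇒ 0x44007 (P1/RW1/US1/PS0)
  lvl3: tbl 0x44, slot 23 ⇒ 0x47007 (P1/RW1/US1/PS0)
  ✓ 0x47455  — 4 lookups
#5 VA=0x50183C1844F (r,kernel):
  lvl0: tbl 0x2D, slot 10 ⇒ 0x4A007 (P1/RW1/US1/PS0)
  lvl1: tbl 0x4A, slot 6 ⇒ 0x4B007 (P1/RW1/US1/PS0)
  lvl2: tbl 0x4B, slot 30 ⇒ 0x4C007 (P1/RW1/US1/PS0)
  lvl3: tbl 0x4C, slot 24 ⇒ 0x50007 (P1/RW1/US1/PS0)
  ✓ 0x5044F  — 4 lookups

Access #0 fault: NONE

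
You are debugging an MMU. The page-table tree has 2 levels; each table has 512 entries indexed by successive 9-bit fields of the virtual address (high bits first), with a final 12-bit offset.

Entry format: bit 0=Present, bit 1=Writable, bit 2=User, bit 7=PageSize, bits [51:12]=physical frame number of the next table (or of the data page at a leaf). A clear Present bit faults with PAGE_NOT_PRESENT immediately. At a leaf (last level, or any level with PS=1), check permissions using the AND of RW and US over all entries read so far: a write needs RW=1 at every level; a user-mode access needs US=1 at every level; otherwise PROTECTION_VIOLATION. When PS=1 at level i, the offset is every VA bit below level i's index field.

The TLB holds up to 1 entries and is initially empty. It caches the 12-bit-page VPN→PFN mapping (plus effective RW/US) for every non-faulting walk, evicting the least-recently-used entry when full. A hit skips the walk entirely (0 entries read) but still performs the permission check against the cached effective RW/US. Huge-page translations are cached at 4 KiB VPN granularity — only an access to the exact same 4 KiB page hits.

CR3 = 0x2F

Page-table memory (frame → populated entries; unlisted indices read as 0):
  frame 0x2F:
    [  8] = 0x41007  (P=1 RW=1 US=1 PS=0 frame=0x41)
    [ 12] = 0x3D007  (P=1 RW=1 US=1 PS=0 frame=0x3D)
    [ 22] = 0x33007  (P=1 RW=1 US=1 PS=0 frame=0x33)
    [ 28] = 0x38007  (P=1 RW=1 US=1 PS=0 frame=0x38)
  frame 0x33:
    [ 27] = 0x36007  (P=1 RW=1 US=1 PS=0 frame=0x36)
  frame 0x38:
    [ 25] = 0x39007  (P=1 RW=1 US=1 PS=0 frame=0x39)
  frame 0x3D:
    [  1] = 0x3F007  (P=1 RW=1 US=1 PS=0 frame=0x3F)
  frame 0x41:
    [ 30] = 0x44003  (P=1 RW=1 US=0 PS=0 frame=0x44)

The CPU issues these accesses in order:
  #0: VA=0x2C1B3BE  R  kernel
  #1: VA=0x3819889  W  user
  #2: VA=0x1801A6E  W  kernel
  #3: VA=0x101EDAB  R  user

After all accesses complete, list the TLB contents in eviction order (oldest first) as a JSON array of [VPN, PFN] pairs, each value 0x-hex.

Per-access translation:
#0 VA=0x2C1B3BE (r,kernel):
  [0] read 0x2F idx=22: raw=0x33007 flags P=1 W=1 U=1 S=0
  [1] read 0x33 idx=27: raw=0x36007 flags P=1 W=1 U=1 S=0
  ✓ 0x363BE  — 2 lookups
#1 VA=0x3819889 (w,user):
  [0] read 0x2F idx=28: raw=0x38007 flags P=1 W=1 U=1 S=0
  [1] read 0x38 idx=25: raw=0x39007 flags P=1 W=1 U=1 S=0
  ✓ 0x39889  — 2 lookups
#2 VA=0x1801A6E (w,kernel):
  [0] read 0x2F idx=12: raw=0x3D007 flags P=1 W=1 U=1 S=0
  [1] read 0x3D idx=1: raw=0x3F007 flags P=1 W=1 U=1 S=0
  ✓ 0x3FA6E  — 2 lookups
#3 VA=0x101EDAB (r,user):
  [0] read 0x2F idx=8: raw=0x41007 flags P=1 W=1 U=1 S=0
  [1] read 0x41 idx=30: raw=0x44003 flags P=1 W=1 U=0 S=0
  ⇒ fault: PROTECTION_VIOLATION  — 2 lookups

TLB: [["0x1801", "0x3F"]]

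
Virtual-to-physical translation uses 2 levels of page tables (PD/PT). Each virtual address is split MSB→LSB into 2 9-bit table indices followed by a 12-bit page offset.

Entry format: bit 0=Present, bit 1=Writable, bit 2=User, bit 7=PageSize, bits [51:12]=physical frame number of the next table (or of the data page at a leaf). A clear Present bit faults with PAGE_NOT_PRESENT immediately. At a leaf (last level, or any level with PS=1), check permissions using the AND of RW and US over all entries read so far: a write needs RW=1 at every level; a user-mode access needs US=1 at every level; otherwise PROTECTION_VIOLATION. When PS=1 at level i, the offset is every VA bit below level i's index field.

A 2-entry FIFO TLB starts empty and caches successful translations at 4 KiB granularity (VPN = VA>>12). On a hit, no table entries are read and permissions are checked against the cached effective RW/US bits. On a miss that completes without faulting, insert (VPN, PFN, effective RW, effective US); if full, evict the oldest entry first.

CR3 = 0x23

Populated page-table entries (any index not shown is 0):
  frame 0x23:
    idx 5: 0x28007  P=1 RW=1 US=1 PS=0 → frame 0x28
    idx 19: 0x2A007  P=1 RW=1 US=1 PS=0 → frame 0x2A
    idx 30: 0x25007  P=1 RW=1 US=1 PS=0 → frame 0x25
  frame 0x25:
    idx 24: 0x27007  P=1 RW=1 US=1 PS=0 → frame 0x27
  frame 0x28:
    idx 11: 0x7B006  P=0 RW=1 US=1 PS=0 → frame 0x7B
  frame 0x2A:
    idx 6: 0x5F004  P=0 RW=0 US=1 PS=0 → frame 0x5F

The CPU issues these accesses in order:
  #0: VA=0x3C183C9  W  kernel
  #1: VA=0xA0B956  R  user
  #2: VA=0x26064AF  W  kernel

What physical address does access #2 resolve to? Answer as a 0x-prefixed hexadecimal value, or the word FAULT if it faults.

Trace:
#0 VA=0x3C183C9 (w,kernel):
  L0 @0x23[30] → 0x25007  P=1,RW=1,US=1,PS=0
  L1 @0x25[24] → 0x27007  P=1,RW=1,US=1,PS=0
  ✓ 0x273C9  — 2 lookups
#1 VA=0xA0B956 (r,user):
  L0 @0x23[5] → 0x28007  P=1,RW=1,US=1,PS=0
  L1 @0x28[11] → 0x7B006  P=0,RW=1,US=1,PS=0
  ✗ PAGE_NOT_PRESENT  [2 reads]
#2 VA=0x26064AF (w,kernel):
  L0 @0x23[19] → 0x2A007  P=1,RW=1,US=1,PS=0
  L1 @0x2A[6] → 0x5F004  P=0,RW=0,US=1,PS=0
  ✗ PAGE_NOT_PRESENT  [2 reads]

Access #2 PA: FAULT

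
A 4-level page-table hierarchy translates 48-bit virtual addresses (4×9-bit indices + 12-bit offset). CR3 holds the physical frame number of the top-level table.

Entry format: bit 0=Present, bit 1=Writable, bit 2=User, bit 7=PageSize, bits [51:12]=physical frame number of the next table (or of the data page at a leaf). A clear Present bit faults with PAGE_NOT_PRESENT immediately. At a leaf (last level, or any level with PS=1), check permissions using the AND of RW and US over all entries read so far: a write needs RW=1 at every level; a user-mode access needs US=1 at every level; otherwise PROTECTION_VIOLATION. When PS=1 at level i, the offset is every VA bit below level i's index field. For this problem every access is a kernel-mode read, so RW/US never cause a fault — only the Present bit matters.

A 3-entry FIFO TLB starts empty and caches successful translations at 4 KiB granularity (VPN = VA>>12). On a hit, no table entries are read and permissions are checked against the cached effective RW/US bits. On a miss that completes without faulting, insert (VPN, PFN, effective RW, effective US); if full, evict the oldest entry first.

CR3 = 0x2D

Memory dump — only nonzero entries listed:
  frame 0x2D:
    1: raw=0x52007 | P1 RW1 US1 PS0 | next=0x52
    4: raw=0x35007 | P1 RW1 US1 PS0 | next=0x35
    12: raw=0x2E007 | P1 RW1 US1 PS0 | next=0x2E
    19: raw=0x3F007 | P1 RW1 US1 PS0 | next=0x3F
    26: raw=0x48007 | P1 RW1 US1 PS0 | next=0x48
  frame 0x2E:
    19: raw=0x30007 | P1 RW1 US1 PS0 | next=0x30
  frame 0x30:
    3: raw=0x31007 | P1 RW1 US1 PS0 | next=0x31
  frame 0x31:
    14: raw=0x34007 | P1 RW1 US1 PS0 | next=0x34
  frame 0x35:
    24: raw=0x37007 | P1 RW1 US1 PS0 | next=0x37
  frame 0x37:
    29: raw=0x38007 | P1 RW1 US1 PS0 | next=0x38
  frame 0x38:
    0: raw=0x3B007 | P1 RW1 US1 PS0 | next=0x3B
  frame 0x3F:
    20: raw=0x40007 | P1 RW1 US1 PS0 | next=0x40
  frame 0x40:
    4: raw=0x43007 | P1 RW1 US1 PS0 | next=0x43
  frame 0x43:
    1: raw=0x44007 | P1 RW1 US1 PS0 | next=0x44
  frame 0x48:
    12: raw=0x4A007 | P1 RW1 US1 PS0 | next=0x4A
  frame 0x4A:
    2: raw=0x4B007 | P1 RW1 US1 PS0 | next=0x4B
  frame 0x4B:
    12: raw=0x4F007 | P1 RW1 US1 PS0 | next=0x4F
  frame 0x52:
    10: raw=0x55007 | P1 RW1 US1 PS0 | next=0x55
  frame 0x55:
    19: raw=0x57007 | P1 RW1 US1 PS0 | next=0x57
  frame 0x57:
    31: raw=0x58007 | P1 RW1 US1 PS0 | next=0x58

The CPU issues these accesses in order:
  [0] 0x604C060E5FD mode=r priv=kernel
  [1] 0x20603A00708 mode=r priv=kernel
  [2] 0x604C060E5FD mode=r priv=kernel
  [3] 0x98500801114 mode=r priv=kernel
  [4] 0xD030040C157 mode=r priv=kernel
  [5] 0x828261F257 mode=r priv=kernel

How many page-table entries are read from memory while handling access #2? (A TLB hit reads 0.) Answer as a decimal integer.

Walk each access:
#0 VA=0x604C060E5FD (r,kernel):
  [0] read 0x2D idx=12: raw=0x2E007 flags P=1 W=1 U=1 S=0
  [1] read 0x2E idx=19: raw=0x30007 flags P=1 W=1 U=1 S=0
  [2] read 0x30 idx=3: raw=0x31007 flags P=1 W=1 U=1 S=0
  [3] read 0x31 idx=14: raw=0x34007 flags P=1 W=1 U=1 S=0
  → PA=0x345FD  (4 entries read)
#1 VA=0x20603A00708 (r,kernel):
  [0] read 0x2D idx=4: raw=0x35007 flags P=1 W=1 U=1 S=0
  [1] read 0x35 idx=24: raw=0x37007 flags P=1 W=1 U=1 S=0
  [2] read 0x37 idx=29: raw=0x38007 flags P=1 W=1 U=1 S=0
  [3] read 0x38 idx=0: raw=0x3B007 flags P=1 W=1 U=1 S=0
  → PA=0x3B708  (4 entries read)
#2 VA=0x604C060E5FD (r,kernel):
  TLB hit vpn=0x604C060E → PA=0x345FD
#3 VA=0x98500801114 (r,kernel):
  [0] read 0x2D idx=19: raw=0x3F007 flags P=1 W=1 U=1 S=0
  [1] read 0x3F idx=20: raw=0x40007 flags P=1 W=1 U=1 S=0
  [2] read 0x40 idx=4: raw=0x43007 flags P=1 W=1 U=1 S=0
  [3] read 0x43 idx=1: raw=0x44007 flags P=1 W=1 U=1 S=0
  → PA=0x44114  (4 entries read)
#4 VA=0xD030040C157 (r,kernel):
  [0] read 0x2D idx=26: raw=0x48007 flags P=1 W=1 U=1 S=0
  [1] read 0x48 idx=12: raw=0x4A007 flags P=1 W=1 U=1 S=0
  [2] read 0x4A idx=2: raw=0x4B007 flags P=1 W=1 U=1 S=0
  [3] read 0x4B idx=12: raw=0x4F007 flags P=1 W=1 U=1 S=0
  → PA=0x4F157  (4 entries read)
#5 VA=0x828261F257 (r,kernel):
  [0] read 0x2D idx=1: raw=0x52007 flags P=1 W=1 U=1 S=0
  [1] read 0x52 idx=10: raw=0x55007 flags P=1 W=1 U=1 S=0
  [2] read 0x55 idx=19: raw=0x57007 flags P=1 W=1 U=1 S=0
  [3] read 0x57 idx=31: raw=0x58007 flags P=1 W=1 U=1 S=0
  → PA=0x58257  (4 entries read)

Entries read for #2: 0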